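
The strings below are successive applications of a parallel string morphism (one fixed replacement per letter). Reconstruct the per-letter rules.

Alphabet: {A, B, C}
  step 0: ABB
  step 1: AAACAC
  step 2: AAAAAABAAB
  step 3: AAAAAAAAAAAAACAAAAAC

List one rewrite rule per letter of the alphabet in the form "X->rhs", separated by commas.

A->AA, B->AC, C->B

  step 2 ⇒ step 3: AAAAAABAAB ⇒ AA·AA·AA·AA·AA·AA·AC·AA·AA·AC
    A ↦ AA
    B ↦ AC
  step 1 ⇒ step 2: AAACAC ⇒ AA·AA·AA·B·AA·B
    C ↦ B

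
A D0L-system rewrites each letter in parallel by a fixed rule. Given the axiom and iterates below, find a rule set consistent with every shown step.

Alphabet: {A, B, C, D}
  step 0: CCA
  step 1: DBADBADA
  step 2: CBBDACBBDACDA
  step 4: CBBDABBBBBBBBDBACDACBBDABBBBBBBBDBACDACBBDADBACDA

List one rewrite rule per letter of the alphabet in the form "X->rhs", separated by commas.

  step 1 ⇒ step 2: DBADBADA ⇒ C·BB·DA·C·BB·DA·C·DA
    A ↦ DA
    B ↦ BB
    D ↦ C
  step 0 ⇒ step 1: CCA ⇒ DBA·DBA·DA
    C ↦ DBA

A->DA, B->BB, C->DBA, D->C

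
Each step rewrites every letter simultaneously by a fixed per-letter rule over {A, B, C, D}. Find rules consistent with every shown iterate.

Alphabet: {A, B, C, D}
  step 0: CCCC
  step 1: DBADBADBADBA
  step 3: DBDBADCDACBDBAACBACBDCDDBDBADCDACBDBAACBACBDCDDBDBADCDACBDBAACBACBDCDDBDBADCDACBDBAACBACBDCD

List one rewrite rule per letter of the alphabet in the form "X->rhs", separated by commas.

A->DB, B->DCD, C->DBA, D->ACB

  step 0 ⇒ step 1: CCCC ⇒ DBA·DBA·DBA·DBA
    C ↦ DBA
    A ↦ DB  (constrained at step 1)
    B ↦ DCD  (constrained at step 1)
    D ↦ ACB  (constrained at step 1)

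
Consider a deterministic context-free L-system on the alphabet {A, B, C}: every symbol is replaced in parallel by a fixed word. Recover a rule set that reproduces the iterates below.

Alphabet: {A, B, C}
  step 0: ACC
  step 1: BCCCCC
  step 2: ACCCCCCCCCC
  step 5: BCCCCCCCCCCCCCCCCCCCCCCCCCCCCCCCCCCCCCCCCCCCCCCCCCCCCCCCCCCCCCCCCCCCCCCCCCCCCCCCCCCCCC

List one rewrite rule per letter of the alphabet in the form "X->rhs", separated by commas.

  step 1 ⇒ step 2: BCCCCC ⇒ A·CC·CC·CC·CC·CC
    B ↦ A
    C ↦ CC
  step 0 ⇒ step 1: ACC ⇒ BC·CC·CC
    A ↦ BC

A->BC, B->A, C->CC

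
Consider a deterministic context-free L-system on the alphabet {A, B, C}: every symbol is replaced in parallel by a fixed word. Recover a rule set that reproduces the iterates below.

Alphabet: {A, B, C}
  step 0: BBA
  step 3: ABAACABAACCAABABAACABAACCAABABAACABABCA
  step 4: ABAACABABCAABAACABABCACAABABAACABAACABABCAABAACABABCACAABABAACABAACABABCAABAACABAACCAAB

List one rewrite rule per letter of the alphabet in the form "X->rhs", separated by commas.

A->AB, B->AAC, C->CA

  step 3 ⇒ step 4: ABAACABAACCAABABAACABAACCAABABAACABABCA ⇒ AB·AAC·AB·AB·CA·AB·AAC·AB·AB·CA·CA·AB·AB·AAC·AB·AAC·AB·AB·CA·AB·AAC·AB·AB·CA·CA·AB·AB·AAC·AB·AAC·AB·AB·CA·AB·AAC·AB·AAC·CA·AB
    A ↦ AB
    B ↦ AAC
    C ↦ CA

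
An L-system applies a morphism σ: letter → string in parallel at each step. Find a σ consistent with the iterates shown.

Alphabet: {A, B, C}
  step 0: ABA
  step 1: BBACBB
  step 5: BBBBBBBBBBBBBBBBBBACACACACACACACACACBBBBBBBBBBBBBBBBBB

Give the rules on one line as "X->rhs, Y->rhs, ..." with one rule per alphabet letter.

  step 0 ⇒ step 1: ABA ⇒ BB·AC·BB
    A ↦ BB
    B ↦ AC
    C ↦ B  (constrained at step 1)

A->BB, B->AC, C->B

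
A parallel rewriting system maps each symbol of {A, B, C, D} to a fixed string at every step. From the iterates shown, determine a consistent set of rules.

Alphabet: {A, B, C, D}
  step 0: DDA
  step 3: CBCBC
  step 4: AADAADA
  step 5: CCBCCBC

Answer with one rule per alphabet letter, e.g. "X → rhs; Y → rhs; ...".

A->C, B->AD, C->A, D->B

  step 4 ⇒ step 5: AADAADA ⇒ C·C·B·C·C·B·C
    A ↦ C
    D ↦ B
  step 3 ⇒ step 4: CBCBC ⇒ A·AD·A·AD·A
    B ↦ AD
  step 3 ⇒ step 4: CBCBC ⇒ A·AD·A·AD·A
    C ↦ A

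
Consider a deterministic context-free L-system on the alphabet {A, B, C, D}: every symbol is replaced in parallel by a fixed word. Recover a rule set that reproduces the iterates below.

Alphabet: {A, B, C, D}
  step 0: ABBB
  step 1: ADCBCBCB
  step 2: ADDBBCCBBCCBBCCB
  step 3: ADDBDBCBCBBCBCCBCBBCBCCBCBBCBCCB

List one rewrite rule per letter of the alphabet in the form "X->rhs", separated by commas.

  step 2 ⇒ step 3: ADDBBCCBBCCBBCCB ⇒ AD·DB·DB·CB·CB·BC·BC·CB·CB·BC·BC·CB·CB·BC·BC·CB
    A ↦ AD
    B ↦ CB
    C ↦ BC
    D ↦ DB

A->AD, B->CB, C->BC, D->DB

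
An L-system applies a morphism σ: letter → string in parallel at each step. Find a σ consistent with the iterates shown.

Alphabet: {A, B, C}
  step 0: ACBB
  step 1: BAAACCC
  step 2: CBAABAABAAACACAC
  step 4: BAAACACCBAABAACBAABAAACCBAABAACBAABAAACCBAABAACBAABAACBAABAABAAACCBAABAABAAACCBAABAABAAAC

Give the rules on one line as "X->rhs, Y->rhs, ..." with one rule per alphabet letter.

A->BAA, B->C, C->AC

  step 1 ⇒ step 2: BAAACCC ⇒ C·BAA·BAA·BAA·AC·AC·AC
    A ↦ BAA
    B ↦ C
    C ↦ AC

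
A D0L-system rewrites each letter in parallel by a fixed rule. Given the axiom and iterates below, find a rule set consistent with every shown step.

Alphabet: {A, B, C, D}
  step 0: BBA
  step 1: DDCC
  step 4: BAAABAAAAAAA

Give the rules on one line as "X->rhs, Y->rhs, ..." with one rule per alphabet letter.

A->CC, B->D, C->A, D->BA

  step 0 ⇒ step 1: BBA ⇒ D·D·CC
    A ↦ CC
    B ↦ D
    C ↦ A  (constrained at step 1)
    D ↦ BA  (constrained at step 1)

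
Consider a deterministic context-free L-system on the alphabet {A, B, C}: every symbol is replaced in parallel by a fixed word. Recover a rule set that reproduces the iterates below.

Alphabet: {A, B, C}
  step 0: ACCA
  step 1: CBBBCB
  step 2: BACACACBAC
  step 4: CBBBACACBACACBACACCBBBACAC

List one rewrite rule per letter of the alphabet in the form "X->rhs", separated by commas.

A->CB, B->AC, C->B

  step 1 ⇒ step 2: CBBBCB ⇒ B·AC·AC·AC·B·AC
    B ↦ AC
    C ↦ B
  step 0 ⇒ step 1: ACCA ⇒ CB·B·B·CB
    A ↦ CB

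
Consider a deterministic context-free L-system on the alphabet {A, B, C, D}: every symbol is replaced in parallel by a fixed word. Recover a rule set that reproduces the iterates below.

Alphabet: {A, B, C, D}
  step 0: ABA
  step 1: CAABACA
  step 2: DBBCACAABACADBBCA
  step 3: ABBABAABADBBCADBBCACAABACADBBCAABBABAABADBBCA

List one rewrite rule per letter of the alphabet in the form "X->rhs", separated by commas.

  step 2 ⇒ step 3: DBBCACAABACADBBCA ⇒ ABB·ABA·ABA·DBB·CA·DBB·CA·CA·ABA·CA·DBB·CA·ABB·ABA·ABA·DBB·CA
    A ↦ CA
    B ↦ ABA
    C ↦ DBB
    D ↦ ABB

A->CA, B->ABA, C->DBB, D->ABB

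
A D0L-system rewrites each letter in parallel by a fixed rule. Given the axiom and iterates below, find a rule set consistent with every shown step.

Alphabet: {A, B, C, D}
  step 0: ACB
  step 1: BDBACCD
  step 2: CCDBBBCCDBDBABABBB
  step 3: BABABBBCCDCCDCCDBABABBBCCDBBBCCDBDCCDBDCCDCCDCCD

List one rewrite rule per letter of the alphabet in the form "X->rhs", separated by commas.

A->BD, B->CCD, C->BA, D->BBB

  step 2 ⇒ step 3: CCDBBBCCDBDBABABBB ⇒ BA·BA·BBB·CCD·CCD·CCD·BA·BA·BBB·CCD·BBB·CCD·BD·CCD·BD·CCD·CCD·CCD
    A ↦ BD
    B ↦ CCD
    C ↦ BA
    D ↦ BBB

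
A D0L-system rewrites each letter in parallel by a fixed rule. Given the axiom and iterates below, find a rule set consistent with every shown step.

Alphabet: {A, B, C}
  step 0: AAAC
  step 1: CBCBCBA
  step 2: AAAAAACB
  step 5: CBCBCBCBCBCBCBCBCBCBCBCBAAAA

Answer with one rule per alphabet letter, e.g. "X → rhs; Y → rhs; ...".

A->CB, B->A, C->A

  step 1 ⇒ step 2: CBCBCBA ⇒ A·A·A·A·A·A·CB
    A ↦ CB
    B ↦ A
    C ↦ A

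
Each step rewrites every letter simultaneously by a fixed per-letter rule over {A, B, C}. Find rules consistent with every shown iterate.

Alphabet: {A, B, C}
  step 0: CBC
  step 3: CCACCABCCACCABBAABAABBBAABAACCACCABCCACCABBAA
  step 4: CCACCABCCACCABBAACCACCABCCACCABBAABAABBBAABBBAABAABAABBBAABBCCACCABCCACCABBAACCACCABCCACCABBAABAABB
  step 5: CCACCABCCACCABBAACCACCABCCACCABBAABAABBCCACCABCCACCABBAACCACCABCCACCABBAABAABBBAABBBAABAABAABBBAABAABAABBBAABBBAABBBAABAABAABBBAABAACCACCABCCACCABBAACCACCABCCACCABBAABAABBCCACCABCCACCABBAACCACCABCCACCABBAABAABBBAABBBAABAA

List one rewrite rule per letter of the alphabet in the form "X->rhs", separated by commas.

  step 4 ⇒ step 5: CCACCABCCACCABBAACCACCABCCACCABBAABAABBBAABBBAABAABAABBBAABBCCACCABCCACCABBAACCACCABCCACCABBAABAABB ⇒ CCA·CCA·B·CCA·CCA·B·BAA·CCA·CCA·B·CCA·CCA·B·BAA·BAA·B·B·CCA·CCA·B·CCA·CCA·B·BAA·CCA·CCA·B·CCA·CCA·B·BAA·BAA·B·B·BAA·B·B·BAA·BAA·BAA·B·B·BAA·BAA·BAA·B·B·BAA·B·B·BAA·B·B·BAA·BAA·BAA·B·B·BAA·BAA·CCA·CCA·B·CCA·CCA·B·BAA·CCA·CCA·B·CCA·CCA·B·BAA·BAA·B·B·CCA·CCA·B·CCA·CCA·B·BAA·CCA·CCA·B·CCA·CCA·B·BAA·BAA·B·B·BAA·B·B·BAA·BAA
    A ↦ B
    B ↦ BAA
    C ↦ CCA

A->B, B->BAA, C->CCA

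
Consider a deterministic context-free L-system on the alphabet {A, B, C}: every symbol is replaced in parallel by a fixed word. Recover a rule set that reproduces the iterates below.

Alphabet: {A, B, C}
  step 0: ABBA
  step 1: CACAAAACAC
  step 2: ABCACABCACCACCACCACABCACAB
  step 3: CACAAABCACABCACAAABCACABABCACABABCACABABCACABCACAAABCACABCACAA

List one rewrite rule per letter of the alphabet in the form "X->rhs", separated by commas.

A->CAC, B->AA, C->AB

  step 2 ⇒ step 3: ABCACABCACCACCACCACABCACAB ⇒ CAC·AA·AB·CAC·AB·CAC·AA·AB·CAC·AB·AB·CAC·AB·AB·CAC·AB·AB·CAC·AB·CAC·AA·AB·CAC·AB·CAC·AA
    A ↦ CAC
    B ↦ AA
    C ↦ AB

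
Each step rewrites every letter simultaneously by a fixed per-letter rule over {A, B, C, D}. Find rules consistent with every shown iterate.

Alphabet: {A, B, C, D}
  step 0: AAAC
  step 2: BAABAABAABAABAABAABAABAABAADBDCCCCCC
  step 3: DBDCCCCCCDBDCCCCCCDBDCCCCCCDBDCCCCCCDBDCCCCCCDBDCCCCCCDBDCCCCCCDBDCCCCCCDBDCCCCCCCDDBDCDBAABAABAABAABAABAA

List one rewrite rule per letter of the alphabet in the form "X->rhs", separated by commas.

A->CCC, B->DBD, C->BAA, D->CD

  step 2 ⇒ step 3: BAABAABAABAABAABAABAABAABAADBDCCCCCC ⇒ DBD·CCC·CCC·DBD·CCC·CCC·DBD·CCC·CCC·DBD·CCC·CCC·DBD·CCC·CCC·DBD·CCC·CCC·DBD·CCC·CCC·DBD·CCC·CCC·DBD·CCC·CCC·CD·DBD·CD·BAA·BAA·BAA·BAA·BAA·BAA
    A ↦ CCC
    B ↦ DBD
    C ↦ BAA
    D ↦ CD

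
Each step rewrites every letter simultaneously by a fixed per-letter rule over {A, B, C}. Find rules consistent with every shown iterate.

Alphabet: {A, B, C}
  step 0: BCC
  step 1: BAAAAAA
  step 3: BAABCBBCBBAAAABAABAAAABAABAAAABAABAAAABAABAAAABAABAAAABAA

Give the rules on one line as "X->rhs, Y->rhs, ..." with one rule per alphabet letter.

  step 0 ⇒ step 1: BCC ⇒ BAA·AA·AA
    B ↦ BAA
    C ↦ AA
    A ↦ BCB  (constrained at step 1)

A->BCB, B->BAA, C->AA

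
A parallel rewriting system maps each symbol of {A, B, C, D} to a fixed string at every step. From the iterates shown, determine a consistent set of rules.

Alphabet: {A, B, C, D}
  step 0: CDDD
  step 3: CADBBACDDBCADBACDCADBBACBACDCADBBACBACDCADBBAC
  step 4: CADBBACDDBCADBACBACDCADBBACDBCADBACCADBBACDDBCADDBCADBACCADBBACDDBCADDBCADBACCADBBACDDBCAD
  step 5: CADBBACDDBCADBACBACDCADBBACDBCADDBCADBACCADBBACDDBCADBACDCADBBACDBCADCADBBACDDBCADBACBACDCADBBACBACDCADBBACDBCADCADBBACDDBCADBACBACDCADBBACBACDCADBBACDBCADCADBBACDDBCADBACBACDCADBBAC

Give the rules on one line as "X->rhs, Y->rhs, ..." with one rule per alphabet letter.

  step 4 ⇒ step 5: CADBBACDDBCADBACBACDCADBBACDBCADBACCADBBACDDBCADDBCADBACCADBBACDDBCADDBCADBACCADBBACDDBCAD ⇒ CAD·B·BAC·D·D·B·CAD·BAC·BAC·D·CAD·B·BAC·D·B·CAD·D·B·CAD·BAC·CAD·B·BAC·D·D·B·CAD·BAC·D·CAD·B·BAC·D·B·CAD·CAD·B·BAC·D·D·B·CAD·BAC·BAC·D·CAD·B·BAC·BAC·D·CAD·B·BAC·D·B·CAD·CAD·B·BAC·D·D·B·CAD·BAC·BAC·D·CAD·B·BAC·BAC·D·CAD·B·BAC·D·B·CAD·CAD·B·BAC·D·D·B·CAD·BAC·BAC·D·CAD·B·BAC
    A ↦ B
    B ↦ D
    C ↦ CAD
    D ↦ BAC

A->B, B->D, C->CAD, D->BAC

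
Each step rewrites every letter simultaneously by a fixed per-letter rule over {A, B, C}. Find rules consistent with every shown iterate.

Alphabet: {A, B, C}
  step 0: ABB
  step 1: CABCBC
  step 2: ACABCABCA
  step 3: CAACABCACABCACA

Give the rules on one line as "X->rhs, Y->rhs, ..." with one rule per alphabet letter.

A->CA, B->BC, C->A

  step 2 ⇒ step 3: ACABCABCA ⇒ CA·A·CA·BC·A·CA·BC·A·CA
    A ↦ CA
    B ↦ BC
    C ↦ A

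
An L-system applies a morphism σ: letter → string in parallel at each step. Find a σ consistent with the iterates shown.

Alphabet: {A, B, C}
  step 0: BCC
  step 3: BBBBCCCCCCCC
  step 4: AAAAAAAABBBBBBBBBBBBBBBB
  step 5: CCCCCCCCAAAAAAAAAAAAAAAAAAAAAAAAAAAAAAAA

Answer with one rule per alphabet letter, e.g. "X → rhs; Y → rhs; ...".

  step 4 ⇒ step 5: AAAAAAAABBBBBBBBBBBBBBBB ⇒ C·C·C·C·C·C·C·C·AA·AA·AA·AA·AA·AA·AA·AA·AA·AA·AA·AA·AA·AA·AA·AA
    A ↦ C
    B ↦ AA
  step 3 ⇒ step 4: BBBBCCCCCCCC ⇒ AA·AA·AA·AA·BB·BB·BB·BB·BB·BB·BB·BB
    C ↦ BB

A->C, B->AA, C->BB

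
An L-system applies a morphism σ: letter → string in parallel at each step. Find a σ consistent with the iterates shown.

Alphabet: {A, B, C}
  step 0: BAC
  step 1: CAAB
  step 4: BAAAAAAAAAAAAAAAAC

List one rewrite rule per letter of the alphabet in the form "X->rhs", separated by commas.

A->AA, B->C, C->B

  step 0 ⇒ step 1: BAC ⇒ C·AA·B
    A ↦ AA
    B ↦ C
    C ↦ B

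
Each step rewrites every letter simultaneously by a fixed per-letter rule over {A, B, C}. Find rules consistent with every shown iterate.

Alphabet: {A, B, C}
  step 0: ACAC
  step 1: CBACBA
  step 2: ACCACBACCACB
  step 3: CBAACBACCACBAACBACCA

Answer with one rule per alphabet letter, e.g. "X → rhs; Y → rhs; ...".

A->CB, B->CCA, C->A

  step 2 ⇒ step 3: ACCACBACCACB ⇒ CB·A·A·CB·A·CCA·CB·A·A·CB·A·CCA
    A ↦ CB
    B ↦ CCA
    C ↦ A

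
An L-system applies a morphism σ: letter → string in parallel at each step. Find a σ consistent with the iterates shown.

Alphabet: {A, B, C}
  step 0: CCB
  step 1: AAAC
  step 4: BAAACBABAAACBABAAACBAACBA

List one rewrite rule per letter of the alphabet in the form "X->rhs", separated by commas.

A->BA, B->AC, C->A

  step 0 ⇒ step 1: CCB ⇒ A·A·AC
    B ↦ AC
    C ↦ A
    A ↦ BA  (constrained at step 1)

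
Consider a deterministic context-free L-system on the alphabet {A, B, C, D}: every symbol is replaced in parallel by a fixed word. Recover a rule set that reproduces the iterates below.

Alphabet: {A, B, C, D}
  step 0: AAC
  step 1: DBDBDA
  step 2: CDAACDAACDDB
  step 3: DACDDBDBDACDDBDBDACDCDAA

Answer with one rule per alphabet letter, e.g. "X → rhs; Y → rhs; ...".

  step 2 ⇒ step 3: CDAACDAACDDB ⇒ DA·CD·DB·DB·DA·CD·DB·DB·DA·CD·CD·AA
    A ↦ DB
    B ↦ AA
    C ↦ DA
    D ↦ CD

A->DB, B->AA, C->DA, D->CD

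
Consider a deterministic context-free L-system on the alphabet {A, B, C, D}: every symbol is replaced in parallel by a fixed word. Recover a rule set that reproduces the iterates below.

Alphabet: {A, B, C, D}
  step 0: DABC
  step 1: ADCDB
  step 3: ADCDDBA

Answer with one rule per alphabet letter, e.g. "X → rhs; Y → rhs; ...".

A->D, B->CD, C->B, D->A

  step 0 ⇒ step 1: DABC ⇒ A·D·CD·B
    A ↦ D
    B ↦ CD
    C ↦ B
    D ↦ A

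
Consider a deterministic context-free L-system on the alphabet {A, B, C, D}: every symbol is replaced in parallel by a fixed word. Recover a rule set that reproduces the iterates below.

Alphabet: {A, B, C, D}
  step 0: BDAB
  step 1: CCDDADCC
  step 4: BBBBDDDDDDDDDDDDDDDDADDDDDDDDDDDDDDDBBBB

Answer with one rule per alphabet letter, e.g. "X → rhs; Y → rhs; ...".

  step 0 ⇒ step 1: BDAB ⇒ CC·DD·AD·CC
    A ↦ AD
    B ↦ CC
    D ↦ DD
    C ↦ B  (constrained at step 1)

A->AD, B->CC, C->B, D->DD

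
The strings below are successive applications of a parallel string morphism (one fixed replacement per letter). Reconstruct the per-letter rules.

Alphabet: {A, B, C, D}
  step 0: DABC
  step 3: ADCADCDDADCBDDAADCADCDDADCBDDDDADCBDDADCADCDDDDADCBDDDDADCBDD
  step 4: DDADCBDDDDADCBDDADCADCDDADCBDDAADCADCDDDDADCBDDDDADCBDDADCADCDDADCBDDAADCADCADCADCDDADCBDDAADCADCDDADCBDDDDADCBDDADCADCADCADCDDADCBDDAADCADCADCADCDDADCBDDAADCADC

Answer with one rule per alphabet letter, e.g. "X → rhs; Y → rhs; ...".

A->DD, B->A, C->BDD, D->ADC

  step 3 ⇒ step 4: ADCADCDDADCBDDAADCADCDDADCBDDDDADCBDDADCADCDDDDADCBDDDDADCBDD ⇒ DD·ADC·BDD·DD·ADC·BDD·ADC·ADC·DD·ADC·BDD·A·ADC·ADC·DD·DD·ADC·BDD·DD·ADC·BDD·ADC·ADC·DD·ADC·BDD·A·ADC·ADC·ADC·ADC·DD·ADC·BDD·A·ADC·ADC·DD·ADC·BDD·DD·ADC·BDD·ADC·ADC·ADC·ADC·DD·ADC·BDD·A·ADC·ADC·ADC·ADC·DD·ADC·BDD·A·ADC·ADC
    A ↦ DD
    B ↦ A
    C ↦ BDD
    D ↦ ADC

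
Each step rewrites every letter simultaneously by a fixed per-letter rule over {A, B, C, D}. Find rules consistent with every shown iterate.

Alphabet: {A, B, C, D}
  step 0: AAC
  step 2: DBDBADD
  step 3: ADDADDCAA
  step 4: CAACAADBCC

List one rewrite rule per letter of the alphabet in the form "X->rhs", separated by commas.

  step 3 ⇒ step 4: ADDADDCAA ⇒ C·A·A·C·A·A·DB·C·C
    A ↦ C
    C ↦ DB
    D ↦ A
  step 2 ⇒ step 3: DBDBADD ⇒ A·DD·A·DD·C·A·A
    B ↦ DD

A->C, B->DD, C->DB, D->A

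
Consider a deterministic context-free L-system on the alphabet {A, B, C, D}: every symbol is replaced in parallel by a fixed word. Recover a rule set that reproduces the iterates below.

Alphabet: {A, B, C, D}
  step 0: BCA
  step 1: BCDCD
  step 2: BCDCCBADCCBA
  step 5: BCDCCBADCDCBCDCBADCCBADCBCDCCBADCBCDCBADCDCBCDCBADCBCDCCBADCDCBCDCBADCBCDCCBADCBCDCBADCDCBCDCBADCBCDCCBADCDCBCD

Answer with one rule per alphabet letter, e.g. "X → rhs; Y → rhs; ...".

A->D, B->BC, C->DC, D->CBA

  step 1 ⇒ step 2: BCDCD ⇒ BC·DC·CBA·DC·CBA
    B ↦ BC
    C ↦ DC
    D ↦ CBA
  step 0 ⇒ step 1: BCA ⇒ BC·DC·D
    A ↦ D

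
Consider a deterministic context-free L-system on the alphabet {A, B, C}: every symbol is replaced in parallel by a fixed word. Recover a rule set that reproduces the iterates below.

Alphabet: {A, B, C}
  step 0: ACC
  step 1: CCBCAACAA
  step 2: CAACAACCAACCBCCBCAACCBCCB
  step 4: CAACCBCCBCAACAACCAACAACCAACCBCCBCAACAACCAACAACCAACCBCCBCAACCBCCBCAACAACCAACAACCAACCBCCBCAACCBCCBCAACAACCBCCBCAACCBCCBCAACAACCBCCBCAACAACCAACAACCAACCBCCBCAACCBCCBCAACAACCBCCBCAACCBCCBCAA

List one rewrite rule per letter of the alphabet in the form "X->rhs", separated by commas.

  step 1 ⇒ step 2: CCBCAACAA ⇒ CAA·CAA·C·CAA·CCB·CCB·CAA·CCB·CCB
    A ↦ CCB
    B ↦ C
    C ↦ CAA

A->CCB, B->C, C->CAA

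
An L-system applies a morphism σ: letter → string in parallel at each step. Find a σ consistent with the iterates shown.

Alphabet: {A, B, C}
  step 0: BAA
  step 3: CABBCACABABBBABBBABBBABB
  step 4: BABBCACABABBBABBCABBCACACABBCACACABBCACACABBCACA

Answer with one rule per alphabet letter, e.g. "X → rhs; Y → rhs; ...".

A->BB, B->CA, C->BA

  step 3 ⇒ step 4: CABBCACABABBBABBBABBBABB ⇒ BA·BB·CA·CA·BA·BB·BA·BB·CA·BB·CA·CA·CA·BB·CA·CA·CA·BB·CA·CA·CA·BB·CA·CA
    A ↦ BB
    B ↦ CA
    C ↦ BA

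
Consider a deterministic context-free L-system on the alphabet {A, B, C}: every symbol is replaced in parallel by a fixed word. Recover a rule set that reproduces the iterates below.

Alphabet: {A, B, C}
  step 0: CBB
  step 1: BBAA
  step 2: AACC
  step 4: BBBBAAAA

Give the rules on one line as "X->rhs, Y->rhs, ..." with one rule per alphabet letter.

A->C, B->A, C->BB

  step 1 ⇒ step 2: BBAA ⇒ A·A·C·C
    A ↦ C
    B ↦ A
  step 0 ⇒ step 1: CBB ⇒ BB·A·A
    C ↦ BB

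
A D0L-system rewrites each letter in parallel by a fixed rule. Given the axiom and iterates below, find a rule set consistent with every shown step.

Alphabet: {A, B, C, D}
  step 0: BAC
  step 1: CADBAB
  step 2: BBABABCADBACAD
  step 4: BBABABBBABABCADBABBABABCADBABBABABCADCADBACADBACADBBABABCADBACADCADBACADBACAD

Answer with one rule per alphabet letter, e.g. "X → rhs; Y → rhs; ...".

A->BA, B->CAD, C->B, D->BAB

  step 1 ⇒ step 2: CADBAB ⇒ B·BA·BAB·CAD·BA·CAD
    A ↦ BA
    B ↦ CAD
    C ↦ B
    D ↦ BAB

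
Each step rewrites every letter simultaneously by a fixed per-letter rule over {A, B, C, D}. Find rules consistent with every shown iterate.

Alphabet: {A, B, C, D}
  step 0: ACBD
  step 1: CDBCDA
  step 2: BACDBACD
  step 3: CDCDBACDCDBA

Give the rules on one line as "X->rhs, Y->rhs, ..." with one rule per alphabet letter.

  step 2 ⇒ step 3: BACDBACD ⇒ CD·CD·B·A·CD·CD·B·A
    A ↦ CD
    B ↦ CD
    C ↦ B
    D ↦ A

A->CD, B->CD, C->B, D->A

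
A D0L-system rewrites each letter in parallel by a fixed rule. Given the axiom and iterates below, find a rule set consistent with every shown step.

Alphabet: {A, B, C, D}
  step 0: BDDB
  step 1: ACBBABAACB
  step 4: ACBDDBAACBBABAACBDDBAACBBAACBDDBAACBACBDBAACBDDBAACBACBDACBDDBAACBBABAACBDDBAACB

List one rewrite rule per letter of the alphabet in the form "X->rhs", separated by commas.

  step 0 ⇒ step 1: BDDB ⇒ ACB·BA·BA·ACB
    B ↦ ACB
    D ↦ BA
    A ↦ D  (constrained at step 1)
    C ↦ BA  (constrained at step 1)

A->D, B->ACB, C->BA, D->BA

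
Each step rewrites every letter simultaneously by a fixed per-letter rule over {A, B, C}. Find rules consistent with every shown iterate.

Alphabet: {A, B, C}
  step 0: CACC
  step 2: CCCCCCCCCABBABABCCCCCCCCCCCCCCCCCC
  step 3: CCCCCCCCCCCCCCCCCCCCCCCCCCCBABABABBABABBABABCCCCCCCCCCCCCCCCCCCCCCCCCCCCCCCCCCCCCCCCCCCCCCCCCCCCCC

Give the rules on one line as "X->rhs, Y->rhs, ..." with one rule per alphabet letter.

  step 2 ⇒ step 3: CCCCCCCCCABBABABCCCCCCCCCCCCCCCCCC ⇒ CCC·CCC·CCC·CCC·CCC·CCC·CCC·CCC·CCC·BAB·AB·AB·BAB·AB·BAB·AB·CCC·CCC·CCC·CCC·CCC·CCC·CCC·CCC·CCC·CCC·CCC·CCC·CCC·CCC·CCC·CCC·CCC·CCC
    A ↦ BAB
    B ↦ AB
    C ↦ CCC

A->BAB, B->AB, C->CCC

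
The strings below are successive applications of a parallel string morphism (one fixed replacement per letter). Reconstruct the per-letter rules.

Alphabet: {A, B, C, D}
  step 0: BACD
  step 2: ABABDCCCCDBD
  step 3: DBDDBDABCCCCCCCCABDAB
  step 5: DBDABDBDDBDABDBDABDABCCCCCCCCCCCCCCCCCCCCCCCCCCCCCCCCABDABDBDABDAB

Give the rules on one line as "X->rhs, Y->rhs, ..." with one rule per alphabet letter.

  step 2 ⇒ step 3: ABABDCCCCDBD ⇒ DB·D·DB·D·AB·CC·CC·CC·CC·AB·D·AB
    A ↦ DB
    B ↦ D
    C ↦ CC
    D ↦ AB

A->DB, B->D, C->CC, D->AB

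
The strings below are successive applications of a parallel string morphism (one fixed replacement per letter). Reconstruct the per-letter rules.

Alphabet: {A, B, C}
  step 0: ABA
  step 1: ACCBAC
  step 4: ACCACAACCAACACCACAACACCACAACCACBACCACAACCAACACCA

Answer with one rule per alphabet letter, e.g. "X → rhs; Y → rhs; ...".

A->AC, B->CB, C->CA

  step 0 ⇒ step 1: ABA ⇒ AC·CB·AC
    A ↦ AC
    B ↦ CB
    C ↦ CA  (constrained at step 1)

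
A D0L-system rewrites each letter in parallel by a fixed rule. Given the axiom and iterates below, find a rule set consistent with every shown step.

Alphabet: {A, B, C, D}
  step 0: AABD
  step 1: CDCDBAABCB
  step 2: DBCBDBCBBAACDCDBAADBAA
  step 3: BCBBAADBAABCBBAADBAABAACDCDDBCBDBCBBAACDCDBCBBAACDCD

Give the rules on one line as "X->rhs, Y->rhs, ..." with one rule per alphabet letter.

A->CD, B->BAA, C->D, D->BCB

  step 2 ⇒ step 3: DBCBDBCBBAACDCDBAADBAA ⇒ BCB·BAA·D·BAA·BCB·BAA·D·BAA·BAA·CD·CD·D·BCB·D·BCB·BAA·CD·CD·BCB·BAA·CD·CD
    A ↦ CD
    B ↦ BAA
    C ↦ D
    D ↦ BCB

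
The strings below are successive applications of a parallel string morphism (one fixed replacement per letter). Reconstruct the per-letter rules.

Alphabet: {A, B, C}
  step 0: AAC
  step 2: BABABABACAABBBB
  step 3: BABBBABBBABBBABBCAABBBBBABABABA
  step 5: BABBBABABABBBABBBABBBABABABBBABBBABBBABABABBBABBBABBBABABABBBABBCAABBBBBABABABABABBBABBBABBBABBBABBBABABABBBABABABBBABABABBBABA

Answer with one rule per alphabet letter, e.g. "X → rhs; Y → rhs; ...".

A->BB, B->BA, C->CAA

  step 2 ⇒ step 3: BABABABACAABBBB ⇒ BA·BB·BA·BB·BA·BB·BA·BB·CAA·BB·BB·BA·BA·BA·BA
    A ↦ BB
    B ↦ BA
    C ↦ CAA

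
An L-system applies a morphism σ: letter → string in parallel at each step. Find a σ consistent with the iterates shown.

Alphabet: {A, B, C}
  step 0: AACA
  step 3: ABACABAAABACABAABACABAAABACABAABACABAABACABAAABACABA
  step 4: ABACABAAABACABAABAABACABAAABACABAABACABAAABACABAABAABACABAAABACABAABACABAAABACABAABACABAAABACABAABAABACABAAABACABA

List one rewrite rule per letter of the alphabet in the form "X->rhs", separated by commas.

A->ABA, B->C, C->A

  step 3 ⇒ step 4: ABACABAAABACABAABACABAAABACABAABACABAABACABAAABACABA ⇒ ABA·C·ABA·A·ABA·C·ABA·ABA·ABA·C·ABA·A·ABA·C·ABA·ABA·C·ABA·A·ABA·C·ABA·ABA·ABA·C·ABA·A·ABA·C·ABA·ABA·C·ABA·A·ABA·C·ABA·ABA·C·ABA·A·ABA·C·ABA·ABA·ABA·C·ABA·A·ABA·C·ABA
    A ↦ ABA
    B ↦ C
    C ↦ A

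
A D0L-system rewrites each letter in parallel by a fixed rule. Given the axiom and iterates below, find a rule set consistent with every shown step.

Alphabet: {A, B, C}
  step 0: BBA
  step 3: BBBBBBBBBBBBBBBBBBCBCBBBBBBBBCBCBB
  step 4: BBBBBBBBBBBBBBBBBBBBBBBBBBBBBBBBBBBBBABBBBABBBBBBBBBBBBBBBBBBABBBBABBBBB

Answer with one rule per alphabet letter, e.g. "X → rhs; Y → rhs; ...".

A->CBC, B->BB, C->BAB

  step 3 ⇒ step 4: BBBBBBBBBBBBBBBBBBCBCBBBBBBBBCBCBB ⇒ BB·BB·BB·BB·BB·BB·BB·BB·BB·BB·BB·BB·BB·BB·BB·BB·BB·BB·BAB·BB·BAB·BB·BB·BB·BB·BB·BB·BB·BB·BAB·BB·BAB·BB·BB
    B ↦ BB
    C ↦ BAB
    A ↦ CBC  (constrained at step 0)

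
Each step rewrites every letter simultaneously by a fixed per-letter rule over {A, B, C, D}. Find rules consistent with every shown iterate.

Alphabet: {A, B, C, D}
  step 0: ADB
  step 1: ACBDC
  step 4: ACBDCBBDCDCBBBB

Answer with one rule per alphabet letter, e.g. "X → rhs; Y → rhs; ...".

A->AC, B->DC, C->B, D->B

  step 0 ⇒ step 1: ADB ⇒ AC·B·DC
    A ↦ AC
    B ↦ DC
    D ↦ B
    C ↦ B  (constrained at step 1)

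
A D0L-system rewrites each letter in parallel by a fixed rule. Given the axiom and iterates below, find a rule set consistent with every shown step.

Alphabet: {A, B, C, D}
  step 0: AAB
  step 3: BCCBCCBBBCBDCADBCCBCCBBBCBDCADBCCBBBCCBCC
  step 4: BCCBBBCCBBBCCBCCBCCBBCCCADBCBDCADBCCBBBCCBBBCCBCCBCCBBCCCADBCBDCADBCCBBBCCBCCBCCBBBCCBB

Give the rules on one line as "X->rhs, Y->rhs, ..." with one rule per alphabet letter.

  step 3 ⇒ step 4: BCCBCCBBBCBDCADBCCBCCBBBCBDCADBCCBBBCCBCC ⇒ BCC·B·B·BCC·B·B·BCC·BCC·BCC·B·BCC·CAD·B·CBD·CAD·BCC·B·B·BCC·B·B·BCC·BCC·BCC·B·BCC·CAD·B·CBD·CAD·BCC·B·B·BCC·BCC·BCC·B·B·BCC·B·B
    A ↦ CBD
    B ↦ BCC
    C ↦ B
    D ↦ CAD

A->CBD, B->BCC, C->B, D->CAD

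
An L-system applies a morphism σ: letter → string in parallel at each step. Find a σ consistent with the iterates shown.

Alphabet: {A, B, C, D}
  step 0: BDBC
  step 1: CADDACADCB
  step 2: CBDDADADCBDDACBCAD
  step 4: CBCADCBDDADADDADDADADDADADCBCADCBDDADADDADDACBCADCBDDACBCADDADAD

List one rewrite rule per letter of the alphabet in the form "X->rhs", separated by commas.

  step 1 ⇒ step 2: CADDACADCB ⇒ CB·D·DA·DA·D·CB·D·DA·CB·CAD
    A ↦ D
    B ↦ CAD
    C ↦ CB
    D ↦ DA

A->D, B->CAD, C->CB, D->DA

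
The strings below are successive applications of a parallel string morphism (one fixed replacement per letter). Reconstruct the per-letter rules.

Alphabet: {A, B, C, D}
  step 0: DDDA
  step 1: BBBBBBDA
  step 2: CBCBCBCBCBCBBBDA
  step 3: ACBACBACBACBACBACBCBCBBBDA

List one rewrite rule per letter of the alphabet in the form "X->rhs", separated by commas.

A->DA, B->CB, C->A, D->BB

  step 2 ⇒ step 3: CBCBCBCBCBCBBBDA ⇒ A·CB·A·CB·A·CB·A·CB·A·CB·A·CB·CB·CB·BB·DA
    A ↦ DA
    B ↦ CB
    C ↦ A
    D ↦ BB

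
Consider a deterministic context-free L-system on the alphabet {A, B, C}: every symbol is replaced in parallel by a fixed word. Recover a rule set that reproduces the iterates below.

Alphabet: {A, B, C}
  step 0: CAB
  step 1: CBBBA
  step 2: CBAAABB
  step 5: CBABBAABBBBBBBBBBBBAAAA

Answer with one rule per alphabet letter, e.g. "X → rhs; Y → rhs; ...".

  step 1 ⇒ step 2: CBBBA ⇒ CB·A·A·A·BB
    A ↦ BB
    B ↦ A
    C ↦ CB

A->BB, B->A, C->CB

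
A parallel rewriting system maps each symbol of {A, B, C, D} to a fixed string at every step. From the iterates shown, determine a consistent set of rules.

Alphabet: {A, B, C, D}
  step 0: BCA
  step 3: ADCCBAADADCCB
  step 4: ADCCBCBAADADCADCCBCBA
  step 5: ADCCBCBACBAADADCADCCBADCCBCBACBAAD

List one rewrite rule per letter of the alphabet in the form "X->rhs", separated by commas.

A->AD, B->A, C->CB, D->C

  step 4 ⇒ step 5: ADCCBCBAADADCADCCBCBA ⇒ AD·C·CB·CB·A·CB·A·AD·AD·C·AD·C·CB·AD·C·CB·CB·A·CB·A·AD
    A ↦ AD
    B ↦ A
    C ↦ CB
    D ↦ C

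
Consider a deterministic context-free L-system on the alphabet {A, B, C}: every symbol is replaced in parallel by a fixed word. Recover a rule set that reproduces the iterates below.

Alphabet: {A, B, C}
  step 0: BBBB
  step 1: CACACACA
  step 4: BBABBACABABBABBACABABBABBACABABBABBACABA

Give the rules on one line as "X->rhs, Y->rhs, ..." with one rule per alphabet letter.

  step 0 ⇒ step 1: BBBB ⇒ CA·CA·CA·CA
    B ↦ CA
    A ↦ BA  (constrained at step 1)
    C ↦ B  (constrained at step 1)

A->BA, B->CA, C->B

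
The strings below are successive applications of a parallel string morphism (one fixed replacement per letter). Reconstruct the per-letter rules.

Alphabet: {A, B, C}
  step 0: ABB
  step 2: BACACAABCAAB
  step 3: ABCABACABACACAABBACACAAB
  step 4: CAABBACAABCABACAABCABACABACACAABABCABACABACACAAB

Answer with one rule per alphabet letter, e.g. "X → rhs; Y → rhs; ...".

A->CA, B->AB, C->BA

  step 3 ⇒ step 4: ABCABACABACACAABBACACAAB ⇒ CA·AB·BA·CA·AB·CA·BA·CA·AB·CA·BA·CA·BA·CA·CA·AB·AB·CA·BA·CA·BA·CA·CA·AB
    A ↦ CA
    B ↦ AB
    C ↦ BA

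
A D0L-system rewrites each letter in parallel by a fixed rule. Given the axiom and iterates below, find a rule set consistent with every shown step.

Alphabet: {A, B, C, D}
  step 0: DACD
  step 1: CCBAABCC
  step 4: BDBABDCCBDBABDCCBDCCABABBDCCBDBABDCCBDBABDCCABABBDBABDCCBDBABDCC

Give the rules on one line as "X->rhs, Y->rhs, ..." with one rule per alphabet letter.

  step 0 ⇒ step 1: DACD ⇒ CC·BA·AB·CC
    A ↦ BA
    C ↦ AB
    D ↦ CC
    B ↦ BD  (constrained at step 1)

A->BA, B->BD, C->AB, D->CC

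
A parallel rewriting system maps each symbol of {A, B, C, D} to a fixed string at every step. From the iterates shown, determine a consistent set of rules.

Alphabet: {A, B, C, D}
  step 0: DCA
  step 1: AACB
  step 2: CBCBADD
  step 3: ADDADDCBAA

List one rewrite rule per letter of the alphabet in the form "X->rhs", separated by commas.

A->CB, B->DD, C->A, D->A

  step 2 ⇒ step 3: CBCBADD ⇒ A·DD·A·DD·CB·A·A
    A ↦ CB
    B ↦ DD
    C ↦ A
    D ↦ A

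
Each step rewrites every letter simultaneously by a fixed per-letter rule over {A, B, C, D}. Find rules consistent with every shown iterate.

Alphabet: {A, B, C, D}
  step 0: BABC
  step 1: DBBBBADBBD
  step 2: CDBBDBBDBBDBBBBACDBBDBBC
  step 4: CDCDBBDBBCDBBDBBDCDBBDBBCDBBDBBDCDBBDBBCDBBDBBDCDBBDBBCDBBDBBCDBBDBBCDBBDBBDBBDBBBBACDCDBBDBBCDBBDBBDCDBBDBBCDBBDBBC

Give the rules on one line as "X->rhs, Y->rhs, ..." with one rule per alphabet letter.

  step 1 ⇒ step 2: DBBBBADBBD ⇒ C·DBB·DBB·DBB·DBB·BBA·C·DBB·DBB·C
    A ↦ BBA
    B ↦ DBB
    D ↦ C
  step 0 ⇒ step 1: BABC ⇒ DBB·BBA·DBB·D
    C ↦ D

A->BBA, B->DBB, C->D, D->C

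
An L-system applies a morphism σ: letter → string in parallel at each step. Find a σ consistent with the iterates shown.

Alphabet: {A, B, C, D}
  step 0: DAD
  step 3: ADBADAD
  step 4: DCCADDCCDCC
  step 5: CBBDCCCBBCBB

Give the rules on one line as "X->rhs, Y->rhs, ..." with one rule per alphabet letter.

  step 4 ⇒ step 5: DCCADDCCDCC ⇒ C·B·B·DC·C·C·B·B·C·B·B
    A ↦ DC
    C ↦ B
    D ↦ C
  step 3 ⇒ step 4: ADBADAD ⇒ DC·C·AD·DC·C·DC·C
    B ↦ AD

A->DC, B->AD, C->B, D->C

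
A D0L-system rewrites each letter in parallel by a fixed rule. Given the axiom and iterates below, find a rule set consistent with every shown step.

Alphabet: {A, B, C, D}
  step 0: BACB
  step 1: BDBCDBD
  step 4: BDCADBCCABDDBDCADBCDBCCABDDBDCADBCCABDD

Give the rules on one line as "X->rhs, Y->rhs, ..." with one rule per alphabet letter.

  step 0 ⇒ step 1: BACB ⇒ BD·BC·D·BD
    A ↦ BC
    B ↦ BD
    C ↦ D
    D ↦ CA  (constrained at step 1)

A->BC, B->BD, C->D, D->CA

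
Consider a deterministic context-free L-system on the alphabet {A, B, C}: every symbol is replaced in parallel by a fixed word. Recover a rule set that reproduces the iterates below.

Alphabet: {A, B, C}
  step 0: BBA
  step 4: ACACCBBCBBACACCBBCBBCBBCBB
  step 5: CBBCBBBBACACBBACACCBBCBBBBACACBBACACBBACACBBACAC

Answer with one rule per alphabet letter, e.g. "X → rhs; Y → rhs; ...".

A->C, B->AC, C->BB

  step 4 ⇒ step 5: ACACCBBCBBACACCBBCBBCBBCBB ⇒ C·BB·C·BB·BB·AC·AC·BB·AC·AC·C·BB·C·BB·BB·AC·AC·BB·AC·AC·BB·AC·AC·BB·AC·AC
    A ↦ C
    B ↦ AC
    C ↦ BB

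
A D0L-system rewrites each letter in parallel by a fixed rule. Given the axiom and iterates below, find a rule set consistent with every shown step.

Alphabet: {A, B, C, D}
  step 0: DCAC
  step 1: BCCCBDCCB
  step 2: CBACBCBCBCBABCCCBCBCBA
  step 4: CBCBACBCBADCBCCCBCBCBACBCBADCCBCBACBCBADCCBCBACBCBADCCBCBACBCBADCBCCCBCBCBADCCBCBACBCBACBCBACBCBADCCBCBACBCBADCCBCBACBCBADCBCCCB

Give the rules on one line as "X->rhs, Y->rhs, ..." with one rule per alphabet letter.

  step 1 ⇒ step 2: BCCCBDCCB ⇒ CBA·CB·CB·CB·CBA·BCC·CB·CB·CBA
    B ↦ CBA
    C ↦ CB
    D ↦ BCC
  step 0 ⇒ step 1: DCAC ⇒ BCC·CB·DC·CB
    A ↦ DC

A->DC, B->CBA, C->CB, D->BCC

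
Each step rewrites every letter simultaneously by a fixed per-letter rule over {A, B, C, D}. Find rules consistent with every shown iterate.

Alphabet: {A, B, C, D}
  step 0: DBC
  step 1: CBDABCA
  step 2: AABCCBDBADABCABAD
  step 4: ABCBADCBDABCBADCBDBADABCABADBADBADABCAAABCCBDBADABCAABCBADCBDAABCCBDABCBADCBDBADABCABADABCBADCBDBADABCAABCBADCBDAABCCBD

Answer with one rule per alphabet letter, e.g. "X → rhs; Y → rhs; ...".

A->BAD, B->ABC, C->A, D->CBD

  step 1 ⇒ step 2: CBDABCA ⇒ A·ABC·CBD·BAD·ABC·A·BAD
    A ↦ BAD
    B ↦ ABC
    C ↦ A
    D ↦ CBD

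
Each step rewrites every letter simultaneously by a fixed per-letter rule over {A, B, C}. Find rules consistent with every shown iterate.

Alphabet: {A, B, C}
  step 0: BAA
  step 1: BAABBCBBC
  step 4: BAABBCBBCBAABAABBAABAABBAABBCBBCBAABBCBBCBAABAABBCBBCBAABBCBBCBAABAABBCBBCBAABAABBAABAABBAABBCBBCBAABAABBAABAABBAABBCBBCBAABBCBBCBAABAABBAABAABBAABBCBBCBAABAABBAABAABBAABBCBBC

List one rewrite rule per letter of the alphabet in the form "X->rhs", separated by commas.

A->BBC, B->BAA, C->B

  step 0 ⇒ step 1: BAA ⇒ BAA·BBC·BBC
    A ↦ BBC
    B ↦ BAA
    C ↦ B  (constrained at step 1)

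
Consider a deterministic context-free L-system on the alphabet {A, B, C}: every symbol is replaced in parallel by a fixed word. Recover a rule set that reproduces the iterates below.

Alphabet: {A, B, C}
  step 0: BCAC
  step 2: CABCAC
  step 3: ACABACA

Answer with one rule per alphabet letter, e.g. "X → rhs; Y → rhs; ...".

A->C, B->AB, C->A

  step 2 ⇒ step 3: CABCAC ⇒ A·C·AB·A·C·A
    A ↦ C
    B ↦ AB
    C ↦ A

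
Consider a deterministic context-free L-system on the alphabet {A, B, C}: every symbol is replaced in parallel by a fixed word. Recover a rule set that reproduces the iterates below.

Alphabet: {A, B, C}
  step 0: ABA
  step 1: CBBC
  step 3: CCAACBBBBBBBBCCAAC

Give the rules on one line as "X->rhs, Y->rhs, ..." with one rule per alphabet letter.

  step 0 ⇒ step 1: ABA ⇒ C·BB·C
    A ↦ C
    B ↦ BB
    C ↦ AAC  (constrained at step 1)

A->C, B->BB, C->AAC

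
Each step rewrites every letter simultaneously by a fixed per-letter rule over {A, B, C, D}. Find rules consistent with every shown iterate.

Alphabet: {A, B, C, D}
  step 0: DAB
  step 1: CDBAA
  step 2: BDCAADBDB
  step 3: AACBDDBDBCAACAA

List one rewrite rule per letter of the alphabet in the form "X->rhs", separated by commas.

  step 2 ⇒ step 3: BDCAADBDB ⇒ AA·C·BD·DB·DB·C·AA·C·AA
    A ↦ DB
    B ↦ AA
    C ↦ BD
    D ↦ C

A->DB, B->AA, C->BD, D->C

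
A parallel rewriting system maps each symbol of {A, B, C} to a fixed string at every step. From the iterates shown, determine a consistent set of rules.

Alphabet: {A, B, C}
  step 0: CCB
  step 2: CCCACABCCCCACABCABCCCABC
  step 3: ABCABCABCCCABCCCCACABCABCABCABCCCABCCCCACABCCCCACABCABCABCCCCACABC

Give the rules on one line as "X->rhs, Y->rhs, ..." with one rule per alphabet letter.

  step 2 ⇒ step 3: CCCACABCCCCACABCABCCCABC ⇒ ABC·ABC·ABC·CC·ABC·CC·CAC·ABC·ABC·ABC·ABC·CC·ABC·CC·CAC·ABC·CC·CAC·ABC·ABC·ABC·CC·CAC·ABC
    A ↦ CC
    B ↦ CAC
    C ↦ ABC

A->CC, B->CAC, C->ABC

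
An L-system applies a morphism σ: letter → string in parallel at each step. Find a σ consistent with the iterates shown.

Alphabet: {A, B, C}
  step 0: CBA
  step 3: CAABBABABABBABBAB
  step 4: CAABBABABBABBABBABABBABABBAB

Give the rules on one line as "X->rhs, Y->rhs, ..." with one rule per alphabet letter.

A->B, B->AB, C->CAA

  step 3 ⇒ step 4: CAABBABABABBABBAB ⇒ CAA·B·B·AB·AB·B·AB·B·AB·B·AB·AB·B·AB·AB·B·AB
    A ↦ B
    B ↦ AB
    C ↦ CAA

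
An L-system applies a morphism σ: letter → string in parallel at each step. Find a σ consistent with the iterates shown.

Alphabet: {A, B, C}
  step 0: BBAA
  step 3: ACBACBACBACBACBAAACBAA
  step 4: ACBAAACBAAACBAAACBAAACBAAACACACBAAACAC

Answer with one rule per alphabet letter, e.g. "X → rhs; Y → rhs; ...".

  step 3 ⇒ step 4: ACBACBACBACBACBAAACBAA ⇒ AC·B·AA·AC·B·AA·AC·B·AA·AC·B·AA·AC·B·AA·AC·AC·AC·B·AA·AC·AC
    A ↦ AC
    B ↦ AA
    C ↦ B

A->AC, B->AA, C->B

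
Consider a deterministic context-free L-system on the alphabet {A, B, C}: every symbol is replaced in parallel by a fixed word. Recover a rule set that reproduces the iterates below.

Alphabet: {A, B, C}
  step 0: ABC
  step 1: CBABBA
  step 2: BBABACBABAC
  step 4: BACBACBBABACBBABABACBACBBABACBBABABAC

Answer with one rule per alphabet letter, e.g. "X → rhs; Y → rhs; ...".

  step 1 ⇒ step 2: CBABBA ⇒ BBA·BA·C·BA·BA·C
    A ↦ C
    B ↦ BA
    C ↦ BBA

A->C, B->BA, C->BBA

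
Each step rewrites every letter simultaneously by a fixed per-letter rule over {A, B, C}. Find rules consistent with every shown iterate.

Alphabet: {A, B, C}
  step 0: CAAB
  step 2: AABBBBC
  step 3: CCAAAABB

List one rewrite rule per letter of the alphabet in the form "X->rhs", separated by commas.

  step 2 ⇒ step 3: AABBBBC ⇒ C·C·A·A·A·A·BB
    A ↦ C
    B ↦ A
    C ↦ BB

A->C, B->A, C->BB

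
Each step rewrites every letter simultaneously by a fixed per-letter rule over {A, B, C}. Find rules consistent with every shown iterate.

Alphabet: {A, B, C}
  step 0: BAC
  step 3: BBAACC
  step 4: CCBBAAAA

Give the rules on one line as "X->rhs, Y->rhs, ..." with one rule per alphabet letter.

A->B, B->C, C->AA

  step 3 ⇒ step 4: BBAACC ⇒ C·C·B·B·AA·AA
    A ↦ B
    B ↦ C
    C ↦ AA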